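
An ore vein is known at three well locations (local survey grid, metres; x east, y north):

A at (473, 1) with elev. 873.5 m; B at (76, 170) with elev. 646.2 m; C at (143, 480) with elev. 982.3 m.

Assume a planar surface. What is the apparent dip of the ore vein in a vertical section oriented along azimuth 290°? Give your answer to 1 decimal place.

30.5°

Let the plane be z = a·x + b·y + c.
B−A: −397a + 169b = −227.3;  C−A: −330a + 479b = 108.8.
Solving gives a = 0.94695, b = 0.87953.
Unit vector along 290° is (sin 290°, cos 290°) = (-0.9397, 0.3420).
Slope in that direction = a·(-0.9397) + b·(0.3420) = −0.58903.
Apparent dip = arctan|0.58903| = 30.5° (true dip is 52.3°, so apparent ≤ true as expected).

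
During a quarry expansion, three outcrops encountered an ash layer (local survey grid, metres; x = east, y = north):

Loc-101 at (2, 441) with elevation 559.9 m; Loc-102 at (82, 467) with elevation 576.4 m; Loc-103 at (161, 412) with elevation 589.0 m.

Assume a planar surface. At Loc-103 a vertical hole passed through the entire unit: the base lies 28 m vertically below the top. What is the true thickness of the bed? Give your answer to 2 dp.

Let the plane be z = a·x + b·y + c.
Loc-102−Loc-101: 80a + 26b = 16.5;  Loc-103−Loc-101: 159a − 29b = 29.1.
Solving gives a = 0.19137, b = 0.04579.
|∇z| = √(a²+b²) = 0.19677, so dip δ = arctan(0.19677) = 11.13°.
True thickness = vertical thickness × cos δ = 28 × cos 11.13° = 27.47 m.

27.47 m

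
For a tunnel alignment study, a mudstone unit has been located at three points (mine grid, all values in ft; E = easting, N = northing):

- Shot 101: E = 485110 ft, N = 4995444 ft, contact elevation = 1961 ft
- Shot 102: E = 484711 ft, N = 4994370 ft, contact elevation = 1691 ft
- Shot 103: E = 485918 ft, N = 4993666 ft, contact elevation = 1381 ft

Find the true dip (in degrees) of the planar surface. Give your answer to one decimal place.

Two edge vectors: Shot 101→Shot 102 = (-399, -1074, -270), Shot 101→Shot 103 = (808, -1778, -580).
Normal n = (Shot 101→Shot 102) × (Shot 101→Shot 103) = (142860, -449580, 1577214).
So ∂z/∂E = −n_x/n_z = −0.09058 and ∂z/∂N = −n_y/n_z = 0.28505.
Gradient magnitude |∇z| = √(a² + b²) = √(0.00820 + 0.08125) = 0.29909.
True dip = arctan(0.29909) = 16.7°, dipping toward SSE (azimuth ≈ 162°).

16.7°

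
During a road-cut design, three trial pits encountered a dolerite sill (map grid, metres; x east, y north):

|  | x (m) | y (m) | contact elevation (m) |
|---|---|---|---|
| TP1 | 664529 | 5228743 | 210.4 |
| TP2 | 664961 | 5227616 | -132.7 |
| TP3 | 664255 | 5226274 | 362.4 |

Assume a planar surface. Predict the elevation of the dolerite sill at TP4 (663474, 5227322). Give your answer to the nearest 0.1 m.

962.3 m

Let the plane be z = a·x + b·y + c.
TP2−TP1: 432a − 1127b = −343.1;  TP3−TP1: −274a − 2469b = 152.
Solving gives a = −0.740448929, b = 0.020608751.
Then c = 210.4 − a·664529 − b·5228743 = 384502.32.
At (663474, 5227322): z = −491268.6 + 107728.6 + 384502.32 = 962.3 m.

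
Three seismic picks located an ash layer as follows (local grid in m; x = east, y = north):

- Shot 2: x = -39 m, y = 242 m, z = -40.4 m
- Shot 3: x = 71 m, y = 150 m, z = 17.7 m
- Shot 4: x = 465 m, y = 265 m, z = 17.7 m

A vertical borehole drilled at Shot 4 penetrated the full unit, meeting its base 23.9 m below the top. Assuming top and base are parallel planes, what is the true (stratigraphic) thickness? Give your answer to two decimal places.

Let the plane be z = a·x + b·y + c.
Shot 3−Shot 2: 110a − 92b = 58.1;  Shot 4−Shot 2: 504a + 23b = 58.1.
Solving gives a = 0.13664, b = −0.46815.
|∇z| = √(a²+b²) = 0.48768, so dip δ = arctan(0.48768) = 26.00°.
True thickness = vertical thickness × cos δ = 23.9 × cos 26.00° = 21.48 m.

21.48 m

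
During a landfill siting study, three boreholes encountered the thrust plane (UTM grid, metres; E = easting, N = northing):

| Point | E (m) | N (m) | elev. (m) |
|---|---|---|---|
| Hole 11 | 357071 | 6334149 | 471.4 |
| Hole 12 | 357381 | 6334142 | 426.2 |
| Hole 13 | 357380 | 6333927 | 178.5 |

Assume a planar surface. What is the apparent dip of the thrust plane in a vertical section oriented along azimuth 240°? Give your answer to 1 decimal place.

Two edge vectors: Hole 11→Hole 12 = (310, -7, -45.2), Hole 11→Hole 13 = (309, -222, -292.9).
Normal n = (Hole 11→Hole 12) × (Hole 11→Hole 13) = (-7984.1, 76832.2, -66657).
So ∂z/∂E = −n_x/n_z = −0.11978 and ∂z/∂N = −n_y/n_z = 1.15265.
Unit vector along 240° is (sin 240°, cos 240°) = (-0.8660, -0.5000).
Slope in that direction = a·(-0.8660) + b·(-0.5000) = −0.47259.
Apparent dip = arctan|0.47259| = 25.3° (true dip is 49.2°, so apparent ≤ true as expected).

25.3°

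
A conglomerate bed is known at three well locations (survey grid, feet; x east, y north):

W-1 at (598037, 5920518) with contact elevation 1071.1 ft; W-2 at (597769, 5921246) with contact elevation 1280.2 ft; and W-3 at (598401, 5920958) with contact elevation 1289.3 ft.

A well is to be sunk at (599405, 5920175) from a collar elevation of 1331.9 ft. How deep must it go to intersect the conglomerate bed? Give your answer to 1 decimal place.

142.5 ft

Two edge vectors: W-1→W-2 = (-268, 728, 209.1), W-1→W-3 = (364, 440, 218.2).
Normal n = (W-1→W-2) × (W-1→W-3) = (66845.6, 134590, -382912).
So ∂z/∂x = −n_x/n_z = 0.174571703 and ∂z/∂y = −n_y/n_z = 0.351490682.
Intercept c from W-1: 1071.1 − 104400.34 − 2081006.91 = −2184336.15.
At (599405, 5920175): z_contact = 104639.15 + 2080886.35 − 2184336.15 = 1189.35 ft.
Depth below ground = 1331.9 − 1189.35 = 142.5 ft.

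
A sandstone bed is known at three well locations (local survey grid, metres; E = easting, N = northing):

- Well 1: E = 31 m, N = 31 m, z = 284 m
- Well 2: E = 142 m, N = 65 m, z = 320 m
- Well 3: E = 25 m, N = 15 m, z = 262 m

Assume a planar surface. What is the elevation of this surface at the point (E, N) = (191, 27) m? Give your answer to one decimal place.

Let the plane be z = a·E + b·N + c.
Well 2−Well 1: 111a + 34b = 36;  Well 3−Well 1: −6a − 16b = −22.
Solving gives a = −0.10941, b = 1.41603.
Then c = 284 − a·31 − b·31 = 243.49.
At (191, 27): z = −20.9 + 38.2 + 243.49 = 260.8 m.

260.8 m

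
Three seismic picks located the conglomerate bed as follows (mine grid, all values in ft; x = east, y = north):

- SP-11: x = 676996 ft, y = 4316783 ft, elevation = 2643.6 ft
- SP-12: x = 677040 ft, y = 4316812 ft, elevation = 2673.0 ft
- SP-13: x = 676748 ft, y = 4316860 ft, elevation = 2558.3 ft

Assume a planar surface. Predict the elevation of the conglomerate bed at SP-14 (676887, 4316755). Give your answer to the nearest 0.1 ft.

2585.4 ft

Two edge vectors: SP-11→SP-12 = (44, 29, 29.4), SP-11→SP-13 = (-248, 77, -85.3).
Normal n = (SP-11→SP-12) × (SP-11→SP-13) = (-4737.5, -3538, 10580).
So ∂z/∂x = −n_x/n_z = 0.447778828 and ∂z/∂y = −n_y/n_z = 0.334404537.
Intercept c from SP-11: 2643.6 − 303144.48 − 1443551.82 = −1744052.70.
At (676887, 4316755): z = 303095.7 + 1443542.5 − 1744052.70 = 2585.4 ft.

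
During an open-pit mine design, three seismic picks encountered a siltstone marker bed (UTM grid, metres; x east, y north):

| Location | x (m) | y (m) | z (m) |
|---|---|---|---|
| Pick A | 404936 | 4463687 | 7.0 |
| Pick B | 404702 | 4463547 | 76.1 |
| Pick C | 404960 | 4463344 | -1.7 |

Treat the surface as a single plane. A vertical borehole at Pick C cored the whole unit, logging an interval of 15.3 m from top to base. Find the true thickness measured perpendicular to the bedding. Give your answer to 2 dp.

Two edge vectors: Pick A→Pick B = (-234, -140, 69.1), Pick A→Pick C = (24, -343, -8.7).
Normal n = (Pick A→Pick B) × (Pick A→Pick C) = (24919.3, -377.4, 83622).
So ∂z/∂x = −n_x/n_z = −0.29800 and ∂z/∂y = −n_y/n_z = 0.00451.
|∇z| = √(a²+b²) = 0.29803, so dip δ = arctan(0.29803) = 16.60°.
True thickness = vertical thickness × cos δ = 15.3 × cos 16.60° = 14.66 m.

14.66 m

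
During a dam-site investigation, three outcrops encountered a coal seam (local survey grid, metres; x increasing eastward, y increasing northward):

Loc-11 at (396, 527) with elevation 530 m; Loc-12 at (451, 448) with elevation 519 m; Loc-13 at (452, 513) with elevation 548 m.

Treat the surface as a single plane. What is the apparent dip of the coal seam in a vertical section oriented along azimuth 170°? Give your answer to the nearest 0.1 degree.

19.7°

Let the plane be z = a·x + b·y + c.
Loc-12−Loc-11: 55a − 79b = −11;  Loc-13−Loc-11: 56a − 14b = 18.
Solving gives a = 0.43131, b = 0.43952.
Unit vector along 170° is (sin 170°, cos 170°) = (0.1736, -0.9848).
Slope in that direction = a·(0.1736) + b·(-0.9848) = −0.35795.
Apparent dip = arctan|0.35795| = 19.7° (true dip is 31.6°, so apparent ≤ true as expected).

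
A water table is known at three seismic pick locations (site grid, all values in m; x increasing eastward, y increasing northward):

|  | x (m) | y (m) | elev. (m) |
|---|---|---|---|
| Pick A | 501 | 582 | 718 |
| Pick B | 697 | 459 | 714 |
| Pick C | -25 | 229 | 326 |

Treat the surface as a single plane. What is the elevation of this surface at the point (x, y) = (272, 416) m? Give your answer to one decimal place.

Two edge vectors: Pick A→Pick B = (196, -123, -4), Pick A→Pick C = (-526, -353, -392).
Normal n = (Pick A→Pick B) × (Pick A→Pick C) = (46804, 78936, -133886).
So ∂z/∂x = −n_x/n_z = 0.34958 and ∂z/∂y = −n_y/n_z = 0.58958.
Intercept c from Pick A: 718 − 175.14 − 343.13 = 199.73.
At (272, 416): z = 95.1 + 245.3 + 199.73 = 540.1 m.

540.1 m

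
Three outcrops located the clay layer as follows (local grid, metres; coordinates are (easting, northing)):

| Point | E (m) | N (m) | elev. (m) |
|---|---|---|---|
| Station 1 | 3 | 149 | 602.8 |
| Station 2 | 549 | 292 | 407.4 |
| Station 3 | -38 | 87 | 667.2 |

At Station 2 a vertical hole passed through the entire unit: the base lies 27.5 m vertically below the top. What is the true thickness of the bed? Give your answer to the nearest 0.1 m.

19.7 m

Let the plane be z = a·E + b·N + c.
Station 2−Station 1: 546a + 143b = −195.4;  Station 3−Station 1: −41a − 62b = 64.4.
Solving gives a = −0.10381, b = −0.97006.
|∇z| = √(a²+b²) = 0.97560, so dip δ = arctan(0.97560) = 44.29°.
True thickness = vertical thickness × cos δ = 27.5 × cos 44.29° = 19.7 m.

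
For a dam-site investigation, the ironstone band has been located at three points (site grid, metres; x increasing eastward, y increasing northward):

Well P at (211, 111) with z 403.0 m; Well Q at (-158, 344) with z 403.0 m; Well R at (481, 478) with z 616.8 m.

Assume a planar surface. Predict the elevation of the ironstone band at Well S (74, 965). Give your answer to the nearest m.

708 m

Two edge vectors: Well P→Well Q = (-369, 233, 0), Well P→Well R = (270, 367, 213.8).
Normal n = (Well P→Well Q) × (Well P→Well R) = (49815.4, 78892.2, -198333).
So ∂z/∂x = −n_x/n_z = 0.25117 and ∂z/∂y = −n_y/n_z = 0.39778.
Intercept c from Well P: 403 − 53.00 − 44.15 = 305.85.
At (74, 965): z = 18.6 + 383.9 + 305.85 = 708.3 m.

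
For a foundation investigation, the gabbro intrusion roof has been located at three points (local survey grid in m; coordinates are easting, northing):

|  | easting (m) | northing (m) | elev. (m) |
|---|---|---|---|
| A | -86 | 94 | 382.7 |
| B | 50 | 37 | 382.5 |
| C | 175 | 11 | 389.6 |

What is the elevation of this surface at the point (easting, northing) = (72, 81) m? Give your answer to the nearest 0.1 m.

Let the plane be z = a·easting + b·northing + c.
B−A: 136a − 57b = −0.2;  C−A: 261a − 83b = 6.9.
Solving gives a = 0.11421, b = 0.27601.
Then c = 382.7 − a·-86 − b·94 = 366.58.
At (72, 81): z = 8.2 + 22.4 + 366.58 = 397.2 m.

397.2 m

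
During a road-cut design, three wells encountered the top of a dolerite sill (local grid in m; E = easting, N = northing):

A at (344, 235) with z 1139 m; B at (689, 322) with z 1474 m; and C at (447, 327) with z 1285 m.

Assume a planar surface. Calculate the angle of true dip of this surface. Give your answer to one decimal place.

Let the plane be z = a·E + b·N + c.
B−A: 345a + 87b = 335;  C−A: 103a + 92b = 146.
Solving gives a = 0.79538, b = 0.69647.
Gradient magnitude |∇z| = √(a² + b²) = √(0.63263 + 0.48508) = 1.05722.
True dip = arctan(1.05722) = 46.6°, dipping toward SW (azimuth ≈ 229°).

46.6°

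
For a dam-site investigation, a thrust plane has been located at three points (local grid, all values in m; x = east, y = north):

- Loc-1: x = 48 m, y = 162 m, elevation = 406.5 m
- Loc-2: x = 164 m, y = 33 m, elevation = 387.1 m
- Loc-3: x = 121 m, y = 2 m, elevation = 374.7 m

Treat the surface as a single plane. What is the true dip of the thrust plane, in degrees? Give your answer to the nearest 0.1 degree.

15.2°

Let the plane be z = a·x + b·y + c.
Loc-2−Loc-1: 116a − 129b = −19.4;  Loc-3−Loc-1: 73a − 160b = −31.8.
Solving gives a = 0.10918, b = 0.24856.
Gradient magnitude |∇z| = √(a² + b²) = √(0.01192 + 0.06178) = 0.27148.
True dip = arctan(0.27148) = 15.2°, dipping toward SSW (azimuth ≈ 204°).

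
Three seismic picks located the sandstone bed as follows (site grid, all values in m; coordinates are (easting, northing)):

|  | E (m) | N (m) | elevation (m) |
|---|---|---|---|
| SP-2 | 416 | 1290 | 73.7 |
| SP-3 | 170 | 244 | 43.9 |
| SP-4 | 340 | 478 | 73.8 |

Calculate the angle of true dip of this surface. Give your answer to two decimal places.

Two edge vectors: SP-2→SP-3 = (-246, -1046, -29.8), SP-2→SP-4 = (-76, -812, 0.1).
Normal n = (SP-2→SP-3) × (SP-2→SP-4) = (-24302.2, 2289.4, 120256).
So ∂z/∂E = −n_x/n_z = 0.20209 and ∂z/∂N = −n_y/n_z = −0.01904.
Gradient magnitude |∇z| = √(a² + b²) = √(0.04084 + 0.00036) = 0.20298.
True dip = arctan(0.20298) = 11.47°, dipping toward W (azimuth ≈ 275°).

11.47°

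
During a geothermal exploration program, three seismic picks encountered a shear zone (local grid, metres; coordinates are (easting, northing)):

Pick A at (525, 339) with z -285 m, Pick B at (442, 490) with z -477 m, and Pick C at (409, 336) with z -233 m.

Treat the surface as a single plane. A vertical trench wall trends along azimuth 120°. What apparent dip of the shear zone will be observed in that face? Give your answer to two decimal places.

Let the plane be z = a·E + b·N + c.
Pick B−Pick A: −83a + 151b = −192;  Pick C−Pick A: −116a − 3b = 52.
Solving gives a = −0.40957, b = −1.49665.
Unit vector along 120° is (sin 120°, cos 120°) = (0.8660, -0.5000).
Slope in that direction = a·(0.8660) + b·(-0.5000) = 0.39363.
Apparent dip = arctan|0.39363| = 21.49° (true dip is 57.2°, so apparent ≤ true as expected).

21.49°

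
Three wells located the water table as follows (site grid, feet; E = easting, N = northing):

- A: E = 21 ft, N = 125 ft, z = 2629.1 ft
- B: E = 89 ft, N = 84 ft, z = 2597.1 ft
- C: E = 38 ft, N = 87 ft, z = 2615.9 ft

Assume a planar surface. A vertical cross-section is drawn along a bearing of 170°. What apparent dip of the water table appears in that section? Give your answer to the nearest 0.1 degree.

Two edge vectors: A→B = (68, -41, -32), A→C = (17, -38, -13.2).
Normal n = (A→B) × (A→C) = (-674.8, 353.6, -1887).
So ∂z/∂E = −n_x/n_z = −0.35760 and ∂z/∂N = −n_y/n_z = 0.18739.
Unit vector along 170° is (sin 170°, cos 170°) = (0.1736, -0.9848).
Slope in that direction = a·(0.1736) + b·(-0.9848) = −0.24664.
Apparent dip = arctan|0.24664| = 13.9° (true dip is 22.0°, so apparent ≤ true as expected).

13.9°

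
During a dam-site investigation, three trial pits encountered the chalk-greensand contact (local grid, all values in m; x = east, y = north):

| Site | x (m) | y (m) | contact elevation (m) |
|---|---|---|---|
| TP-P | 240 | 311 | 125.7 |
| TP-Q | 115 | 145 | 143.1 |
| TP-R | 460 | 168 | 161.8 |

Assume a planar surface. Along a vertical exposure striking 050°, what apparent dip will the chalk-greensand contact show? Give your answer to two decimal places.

2.82°

Two edge vectors: TP-P→TP-Q = (-125, -166, 17.4), TP-P→TP-R = (220, -143, 36.1).
Normal n = (TP-P→TP-Q) × (TP-P→TP-R) = (-3504.4, 8340.5, 54395).
So ∂z/∂x = −n_x/n_z = 0.06443 and ∂z/∂y = −n_y/n_z = −0.15333.
Unit vector along 050° is (sin 50°, cos 50°) = (0.7660, 0.6428).
Slope in that direction = a·(0.7660) + b·(0.6428) = −0.04921.
Apparent dip = arctan|0.04921| = 2.82° (true dip is 9.4°, so apparent ≤ true as expected).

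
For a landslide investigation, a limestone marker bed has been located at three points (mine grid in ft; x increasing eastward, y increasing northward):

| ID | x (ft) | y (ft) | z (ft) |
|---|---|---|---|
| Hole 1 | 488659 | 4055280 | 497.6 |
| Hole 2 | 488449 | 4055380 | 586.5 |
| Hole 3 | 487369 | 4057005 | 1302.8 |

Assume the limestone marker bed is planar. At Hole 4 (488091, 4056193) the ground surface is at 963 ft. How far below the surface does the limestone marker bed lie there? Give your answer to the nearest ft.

Let the plane be z = a·x + b·y + c.
Hole 2−Hole 1: −210a + 100b = 88.9;  Hole 3−Hole 1: −1290a + 1725b = 805.2.
Solving gives a = −0.31225080, b = 0.23327331.
Then c = 497.6 − a·488659 − b·4055280 = −792906.83.
At (488091, 4056193): z_contact = −152406.8 + 946201.6 − 792906.83 = 887.9 ft.
Depth below ground = 963 − 887.9 = 75 ft.

75 ft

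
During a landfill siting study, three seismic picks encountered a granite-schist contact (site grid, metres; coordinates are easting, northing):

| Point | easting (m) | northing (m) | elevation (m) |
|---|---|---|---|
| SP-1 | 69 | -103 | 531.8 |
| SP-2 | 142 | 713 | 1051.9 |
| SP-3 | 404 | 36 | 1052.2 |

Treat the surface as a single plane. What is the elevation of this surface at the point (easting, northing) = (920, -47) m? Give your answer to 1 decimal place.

Two edge vectors: SP-1→SP-2 = (73, 816, 520.1), SP-1→SP-3 = (335, 139, 520.4).
Normal n = (SP-1→SP-2) × (SP-1→SP-3) = (352352.5, 136244.3, -263213).
So ∂z/∂easting = −n_x/n_z = 1.33866 and ∂z/∂northing = −n_y/n_z = 0.51762.
Intercept c from SP-1: 531.8 − 92.37 + 53.31 = 492.75.
At (920, -47): z = 1231.6 − 24.3 + 492.75 = 1700.0 m.

1700.0 m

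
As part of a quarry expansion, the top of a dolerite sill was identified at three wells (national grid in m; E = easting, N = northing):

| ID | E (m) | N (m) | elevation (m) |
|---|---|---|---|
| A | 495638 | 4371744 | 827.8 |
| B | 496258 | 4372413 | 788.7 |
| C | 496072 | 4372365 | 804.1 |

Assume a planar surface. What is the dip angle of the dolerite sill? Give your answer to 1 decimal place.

Let the plane be z = a·E + b·N + c.
B−A: 620a + 669b = −39.1;  C−A: 434a + 621b = −23.7.
Solving gives a = −0.08900, b = 0.02403.
Gradient magnitude |∇z| = √(a² + b²) = √(0.00792 + 0.00058) = 0.09219.
True dip = arctan(0.09219) = 5.3°, dipping toward ESE (azimuth ≈ 105°).

5.3°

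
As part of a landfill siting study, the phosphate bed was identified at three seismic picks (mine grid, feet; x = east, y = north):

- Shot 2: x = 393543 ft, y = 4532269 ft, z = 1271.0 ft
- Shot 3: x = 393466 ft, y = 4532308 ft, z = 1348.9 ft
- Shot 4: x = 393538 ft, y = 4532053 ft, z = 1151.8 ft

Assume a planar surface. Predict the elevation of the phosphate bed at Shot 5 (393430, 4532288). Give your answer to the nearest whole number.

1364 ft

Two edge vectors: Shot 2→Shot 3 = (-77, 39, 77.9), Shot 2→Shot 4 = (-5, -216, -119.2).
Normal n = (Shot 2→Shot 3) × (Shot 2→Shot 4) = (12177.6, -9567.9, 16827).
So ∂z/∂x = −n_x/n_z = −0.72369406 and ∂z/∂y = −n_y/n_z = 0.56860403.
Intercept c from Shot 2: 1271 + 284804.73 − 2577066.41 = −2290990.68.
At (393430, 4532288): z = −284723.0 + 2577077.2 − 2290990.68 = 1363.6 ft.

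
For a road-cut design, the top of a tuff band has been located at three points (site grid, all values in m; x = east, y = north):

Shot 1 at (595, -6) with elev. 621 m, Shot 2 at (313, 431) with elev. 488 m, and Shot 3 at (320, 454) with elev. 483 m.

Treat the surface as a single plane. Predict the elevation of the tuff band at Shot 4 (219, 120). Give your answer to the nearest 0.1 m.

555.7 m

Two edge vectors: Shot 1→Shot 2 = (-282, 437, -133), Shot 1→Shot 3 = (-275, 460, -138).
Normal n = (Shot 1→Shot 2) × (Shot 1→Shot 3) = (874, -2341, -9545).
So ∂z/∂x = −n_x/n_z = 0.09157 and ∂z/∂y = −n_y/n_z = −0.24526.
Intercept c from Shot 1: 621 − 54.48 − 1.47 = 565.05.
At (219, 120): z = 20.1 − 29.4 + 565.05 = 555.7 m.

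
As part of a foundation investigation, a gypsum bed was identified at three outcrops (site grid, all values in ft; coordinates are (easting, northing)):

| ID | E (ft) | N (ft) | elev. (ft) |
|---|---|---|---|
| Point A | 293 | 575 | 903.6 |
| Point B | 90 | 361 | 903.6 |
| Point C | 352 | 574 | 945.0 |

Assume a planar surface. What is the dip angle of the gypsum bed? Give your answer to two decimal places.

Let the plane be z = a·E + b·N + c.
Point B−Point A: −203a − 214b = 0;  Point C−Point A: 59a − 1b = 41.4.
Solving gives a = 0.69059, b = −0.65509.
Gradient magnitude |∇z| = √(a² + b²) = √(0.47692 + 0.42915) = 0.95187.
True dip = arctan(0.95187) = 43.59°, dipping toward NW (azimuth ≈ 313°).

43.59°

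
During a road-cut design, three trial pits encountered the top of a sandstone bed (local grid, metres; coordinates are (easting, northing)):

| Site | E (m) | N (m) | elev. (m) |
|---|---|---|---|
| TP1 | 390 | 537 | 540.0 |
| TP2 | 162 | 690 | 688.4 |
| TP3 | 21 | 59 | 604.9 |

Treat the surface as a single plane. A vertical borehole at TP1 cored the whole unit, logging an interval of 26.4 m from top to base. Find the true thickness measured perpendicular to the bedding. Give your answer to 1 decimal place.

Two edge vectors: TP1→TP2 = (-228, 153, 148.4), TP1→TP3 = (-369, -478, 64.9).
Normal n = (TP1→TP2) × (TP1→TP3) = (80864.9, -39962.4, 165441).
So ∂z/∂E = −n_x/n_z = −0.48878 and ∂z/∂N = −n_y/n_z = 0.24155.
|∇z| = √(a²+b²) = 0.54521, so dip δ = arctan(0.54521) = 28.60°.
True thickness = vertical thickness × cos δ = 26.4 × cos 28.60° = 23.2 m.

23.2 m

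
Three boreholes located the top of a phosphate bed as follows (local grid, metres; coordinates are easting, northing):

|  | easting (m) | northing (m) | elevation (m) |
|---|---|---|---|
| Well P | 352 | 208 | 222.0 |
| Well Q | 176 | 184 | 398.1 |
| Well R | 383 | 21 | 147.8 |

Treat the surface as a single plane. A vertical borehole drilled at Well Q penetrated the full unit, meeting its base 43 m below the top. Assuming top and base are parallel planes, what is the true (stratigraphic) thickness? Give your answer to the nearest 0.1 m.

29.6 m

Let the plane be z = a·easting + b·northing + c.
Well Q−Well P: −176a − 24b = 176.1;  Well R−Well P: 31a − 187b = −74.2.
Solving gives a = −1.03136, b = 0.22582.
|∇z| = √(a²+b²) = 1.05579, so dip δ = arctan(1.05579) = 46.55°.
True thickness = vertical thickness × cos δ = 43 × cos 46.55° = 29.6 m.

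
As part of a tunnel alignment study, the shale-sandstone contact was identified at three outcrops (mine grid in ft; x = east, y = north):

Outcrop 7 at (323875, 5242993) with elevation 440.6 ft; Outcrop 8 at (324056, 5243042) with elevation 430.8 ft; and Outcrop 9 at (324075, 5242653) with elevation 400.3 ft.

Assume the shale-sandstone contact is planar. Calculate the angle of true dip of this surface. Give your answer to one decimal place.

6.0°

Two edge vectors: Outcrop 7→Outcrop 8 = (181, 49, -9.8), Outcrop 7→Outcrop 9 = (200, -340, -40.3).
Normal n = (Outcrop 7→Outcrop 8) × (Outcrop 7→Outcrop 9) = (-5306.7, 5334.3, -71340).
So ∂z/∂x = −n_x/n_z = −0.07439 and ∂z/∂y = −n_y/n_z = 0.07477.
Gradient magnitude |∇z| = √(a² + b²) = √(0.00553 + 0.00559) = 0.10547.
True dip = arctan(0.10547) = 6.0°, dipping toward SE (azimuth ≈ 135°).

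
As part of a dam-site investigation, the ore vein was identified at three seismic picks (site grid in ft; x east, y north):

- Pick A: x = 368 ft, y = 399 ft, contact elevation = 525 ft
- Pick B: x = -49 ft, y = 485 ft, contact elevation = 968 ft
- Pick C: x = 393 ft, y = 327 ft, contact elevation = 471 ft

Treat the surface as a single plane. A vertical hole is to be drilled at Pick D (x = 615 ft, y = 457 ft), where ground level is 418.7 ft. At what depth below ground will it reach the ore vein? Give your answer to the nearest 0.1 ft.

111.4 ft

Two edge vectors: Pick A→Pick B = (-417, 86, 443), Pick A→Pick C = (25, -72, -54).
Normal n = (Pick A→Pick B) × (Pick A→Pick C) = (27252, -11443, 27874).
So ∂z/∂x = −n_x/n_z = −0.97769 and ∂z/∂y = −n_y/n_z = 0.41053.
Intercept c from Pick A: 525 + 359.79 − 163.80 = 720.99.
At (615, 457): z_contact = −601.28 + 187.61 + 720.99 = 307.32 ft.
Depth below ground = 418.7 − 307.32 = 111.4 ft.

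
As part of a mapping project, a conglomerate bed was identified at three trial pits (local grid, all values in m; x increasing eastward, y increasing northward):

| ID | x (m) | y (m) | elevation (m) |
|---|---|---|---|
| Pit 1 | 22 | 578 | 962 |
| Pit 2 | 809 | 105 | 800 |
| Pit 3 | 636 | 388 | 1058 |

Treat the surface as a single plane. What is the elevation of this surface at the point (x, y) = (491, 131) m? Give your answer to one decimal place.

660.3 m

Two edge vectors: Pit 1→Pit 2 = (787, -473, -162), Pit 1→Pit 3 = (614, -190, 96).
Normal n = (Pit 1→Pit 2) × (Pit 1→Pit 3) = (-76188, -175020, 140892).
So ∂z/∂x = −n_x/n_z = 0.54075 and ∂z/∂y = −n_y/n_z = 1.24223.
Intercept c from Pit 1: 962 − 11.90 − 718.01 = 232.10.
At (491, 131): z = 265.5 + 162.7 + 232.10 = 660.3 m.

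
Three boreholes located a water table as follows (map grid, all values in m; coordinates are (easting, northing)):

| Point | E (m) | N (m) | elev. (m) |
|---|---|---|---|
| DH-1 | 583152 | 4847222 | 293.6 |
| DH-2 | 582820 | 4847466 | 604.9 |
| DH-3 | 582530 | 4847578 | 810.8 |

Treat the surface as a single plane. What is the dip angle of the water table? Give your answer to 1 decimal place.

Two edge vectors: DH-1→DH-2 = (-332, 244, 311.3), DH-1→DH-3 = (-622, 356, 517.2).
Normal n = (DH-1→DH-2) × (DH-1→DH-3) = (15374, -21918.2, 33576).
So ∂z/∂E = −n_x/n_z = −0.45789 and ∂z/∂N = −n_y/n_z = 0.65279.
Gradient magnitude |∇z| = √(a² + b²) = √(0.20966 + 0.42614) = 0.79737.
True dip = arctan(0.79737) = 38.6°, dipping toward SE (azimuth ≈ 145°).

38.6°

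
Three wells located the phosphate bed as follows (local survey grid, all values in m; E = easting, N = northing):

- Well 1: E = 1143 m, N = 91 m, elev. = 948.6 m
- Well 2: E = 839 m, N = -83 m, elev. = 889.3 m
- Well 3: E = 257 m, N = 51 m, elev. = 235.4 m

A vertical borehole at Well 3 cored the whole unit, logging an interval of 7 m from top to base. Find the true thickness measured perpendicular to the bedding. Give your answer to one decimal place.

4.0 m

Two edge vectors: Well 1→Well 2 = (-304, -174, -59.3), Well 1→Well 3 = (-886, -40, -713.2).
Normal n = (Well 1→Well 2) × (Well 1→Well 3) = (121724.8, -164273, -142004).
So ∂z/∂E = −n_x/n_z = 0.85719 and ∂z/∂N = −n_y/n_z = −1.15682.
|∇z| = √(a²+b²) = 1.43980, so dip δ = arctan(1.43980) = 55.22°.
True thickness = vertical thickness × cos δ = 7 × cos 55.22° = 4.0 m.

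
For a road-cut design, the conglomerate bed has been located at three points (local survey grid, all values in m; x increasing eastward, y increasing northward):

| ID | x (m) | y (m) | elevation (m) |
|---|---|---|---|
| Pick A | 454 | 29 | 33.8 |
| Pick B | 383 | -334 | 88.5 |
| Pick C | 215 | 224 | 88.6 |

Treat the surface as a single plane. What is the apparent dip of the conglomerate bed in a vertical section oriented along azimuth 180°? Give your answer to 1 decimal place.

Let the plane be z = a·x + b·y + c.
Pick B−Pick A: −71a − 363b = 54.7;  Pick C−Pick A: −239a + 195b = 54.8.
Solving gives a = −0.30376, b = −0.09128.
Unit vector along 180° is (sin 180°, cos 180°) = (0.0000, -1.0000).
Slope in that direction = a·(0.0000) + b·(-1.0000) = 0.09128.
Apparent dip = arctan|0.09128| = 5.2° (true dip is 17.6°, so apparent ≤ true as expected).

5.2°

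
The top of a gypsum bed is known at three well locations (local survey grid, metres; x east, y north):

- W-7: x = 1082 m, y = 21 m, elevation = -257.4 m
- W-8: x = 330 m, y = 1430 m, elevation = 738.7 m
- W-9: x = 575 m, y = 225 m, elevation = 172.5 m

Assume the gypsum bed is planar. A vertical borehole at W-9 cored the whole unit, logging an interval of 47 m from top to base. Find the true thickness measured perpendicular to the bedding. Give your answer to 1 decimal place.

Two edge vectors: W-7→W-8 = (-752, 1409, 996.1), W-7→W-9 = (-507, 204, 429.9).
Normal n = (W-7→W-8) × (W-7→W-9) = (402524.7, -181737.9, 560955).
So ∂z/∂x = −n_x/n_z = −0.71757 and ∂z/∂y = −n_y/n_z = 0.32398.
|∇z| = √(a²+b²) = 0.78732, so dip δ = arctan(0.78732) = 38.21°.
True thickness = vertical thickness × cos δ = 47 × cos 38.21° = 36.9 m.

36.9 m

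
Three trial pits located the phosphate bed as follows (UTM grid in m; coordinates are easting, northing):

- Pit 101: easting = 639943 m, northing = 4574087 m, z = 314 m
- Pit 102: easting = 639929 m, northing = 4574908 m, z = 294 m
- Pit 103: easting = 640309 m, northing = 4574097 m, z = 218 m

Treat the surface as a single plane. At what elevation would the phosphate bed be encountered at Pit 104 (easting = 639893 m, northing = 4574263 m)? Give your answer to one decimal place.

Let the plane be z = a·easting + b·northing + c.
Pit 102−Pit 101: −14a + 821b = −20;  Pit 103−Pit 101: 366a + 10b = −96.
Solving gives a = −0.261507654, b = −0.028819863.
Then c = 314 − a·639943 − b·4574087 = 299488.55.
At (639893, 4574263): z = −167336.9 − 131829.6 + 299488.55 = 322.0 m.

322.0 m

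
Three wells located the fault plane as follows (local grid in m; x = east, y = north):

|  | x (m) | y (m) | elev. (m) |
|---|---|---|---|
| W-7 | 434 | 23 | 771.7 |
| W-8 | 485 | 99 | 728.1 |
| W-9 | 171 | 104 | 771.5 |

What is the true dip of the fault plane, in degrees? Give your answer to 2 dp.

Let the plane be z = a·x + b·y + c.
W-8−W-7: 51a + 76b = −43.6;  W-9−W-7: −263a + 81b = −0.2.
Solving gives a = −0.14579, b = −0.47585.
Gradient magnitude |∇z| = √(a² + b²) = √(0.02126 + 0.22643) = 0.49768.
True dip = arctan(0.49768) = 26.46°, dipping toward NNE (azimuth ≈ 017°).

26.46°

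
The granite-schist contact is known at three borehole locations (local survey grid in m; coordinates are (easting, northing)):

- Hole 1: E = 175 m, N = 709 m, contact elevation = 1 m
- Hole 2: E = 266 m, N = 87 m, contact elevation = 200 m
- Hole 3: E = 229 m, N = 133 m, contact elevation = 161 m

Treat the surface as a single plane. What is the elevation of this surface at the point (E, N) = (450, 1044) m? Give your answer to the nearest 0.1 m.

Let the plane be z = a·E + b·N + c.
Hole 2−Hole 1: 91a − 622b = 199;  Hole 3−Hole 1: 54a − 576b = 160.
Solving gives a = 0.802209, b = −0.202571.
Then c = 1 − a·175 − b·709 = 4.24.
At (450, 1044): z = 361.0 − 211.5 + 4.24 = 153.7 m.

153.7 m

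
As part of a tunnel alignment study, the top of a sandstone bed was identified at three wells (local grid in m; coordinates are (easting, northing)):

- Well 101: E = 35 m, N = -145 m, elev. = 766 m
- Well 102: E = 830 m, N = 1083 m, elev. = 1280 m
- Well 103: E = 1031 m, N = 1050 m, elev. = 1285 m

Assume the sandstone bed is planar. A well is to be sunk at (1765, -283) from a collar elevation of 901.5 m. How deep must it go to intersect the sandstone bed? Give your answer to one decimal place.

39.3 m

Let the plane be z = a·E + b·N + c.
Well 102−Well 101: 795a + 1228b = 514;  Well 103−Well 101: 996a + 1195b = 519.
Solving gives a = 0.084603, b = 0.363795.
Then c = 766 − a·35 − b·-145 = 815.79.
At (1765, -283): z_contact = 149.32 − 102.95 + 815.79 = 862.16 m.
Depth below ground = 901.5 − 862.16 = 39.3 m.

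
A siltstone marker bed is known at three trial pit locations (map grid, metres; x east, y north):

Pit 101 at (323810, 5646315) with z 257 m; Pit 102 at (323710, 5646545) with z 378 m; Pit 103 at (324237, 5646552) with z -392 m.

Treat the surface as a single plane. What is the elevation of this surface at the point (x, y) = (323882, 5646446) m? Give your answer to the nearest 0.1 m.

137.7 m

Let the plane be z = a·x + b·y + c.
Pit 102−Pit 101: −100a + 230b = 121;  Pit 103−Pit 101: 427a + 237b = −649.
Solving gives a = −1.459658765, b = −0.108547289.
Then c = 257 − a·323810 − b·5646315 = 1085801.29.
At (323882, 5646446): z = −472757.2 − 612906.4 + 1085801.29 = 137.7 m.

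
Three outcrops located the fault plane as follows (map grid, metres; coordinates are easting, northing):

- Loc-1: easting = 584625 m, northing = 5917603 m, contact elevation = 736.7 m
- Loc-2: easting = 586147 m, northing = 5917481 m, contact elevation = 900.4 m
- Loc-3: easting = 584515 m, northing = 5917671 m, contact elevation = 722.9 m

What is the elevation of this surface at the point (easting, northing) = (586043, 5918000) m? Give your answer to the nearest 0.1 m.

872.2 m

Two edge vectors: Loc-1→Loc-2 = (1522, -122, 163.7), Loc-1→Loc-3 = (-110, 68, -13.8).
Normal n = (Loc-1→Loc-2) × (Loc-1→Loc-3) = (-9448, 2996.6, 90076).
So ∂z/∂easting = −n_x/n_z = 0.104889205 and ∂z/∂northing = −n_y/n_z = −0.033267463.
Intercept c from Loc-1: 736.7 − 61320.85 + 196863.64 = 136279.49.
At (586043, 5918000): z = 61469.6 − 196876.8 + 136279.49 = 872.2 m.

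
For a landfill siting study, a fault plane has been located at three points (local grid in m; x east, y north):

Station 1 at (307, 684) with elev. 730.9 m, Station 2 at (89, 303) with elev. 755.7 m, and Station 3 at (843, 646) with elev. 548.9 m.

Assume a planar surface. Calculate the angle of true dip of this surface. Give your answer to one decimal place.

19.5°

Let the plane be z = a·x + b·y + c.
Station 2−Station 1: −218a − 381b = 24.8;  Station 3−Station 1: 536a − 38b = −182.
Solving gives a = −0.33075, b = 0.12416.
Gradient magnitude |∇z| = √(a² + b²) = √(0.10940 + 0.01541) = 0.35329.
True dip = arctan(0.35329) = 19.5°, dipping toward ESE (azimuth ≈ 111°).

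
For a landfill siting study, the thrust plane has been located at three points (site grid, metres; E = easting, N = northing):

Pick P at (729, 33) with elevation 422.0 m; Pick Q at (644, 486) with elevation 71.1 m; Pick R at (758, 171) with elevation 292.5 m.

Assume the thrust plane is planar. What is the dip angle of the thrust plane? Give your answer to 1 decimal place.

Two edge vectors: Pick P→Pick Q = (-85, 453, -350.9), Pick P→Pick R = (29, 138, -129.5).
Normal n = (Pick P→Pick Q) × (Pick P→Pick R) = (-10239.3, -21183.6, -24867).
So ∂z/∂E = −n_x/n_z = −0.41176 and ∂z/∂N = −n_y/n_z = −0.85188.
Gradient magnitude |∇z| = √(a² + b²) = √(0.16955 + 0.72569) = 0.94617.
True dip = arctan(0.94617) = 43.4°, dipping toward NNE (azimuth ≈ 026°).

43.4°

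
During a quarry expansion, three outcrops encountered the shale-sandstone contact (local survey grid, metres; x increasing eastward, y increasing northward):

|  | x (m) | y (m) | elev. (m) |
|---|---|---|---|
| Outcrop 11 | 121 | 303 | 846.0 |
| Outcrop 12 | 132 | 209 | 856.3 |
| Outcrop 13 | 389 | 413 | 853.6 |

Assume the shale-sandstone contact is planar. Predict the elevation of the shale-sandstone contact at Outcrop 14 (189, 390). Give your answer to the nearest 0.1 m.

Two edge vectors: Outcrop 11→Outcrop 12 = (11, -94, 10.3), Outcrop 11→Outcrop 13 = (268, 110, 7.6).
Normal n = (Outcrop 11→Outcrop 12) × (Outcrop 11→Outcrop 13) = (-1847.4, 2676.8, 26402).
So ∂z/∂x = −n_x/n_z = 0.06997 and ∂z/∂y = −n_y/n_z = −0.10139.
Intercept c from Outcrop 11: 846 − 8.47 + 30.72 = 868.25.
At (189, 390): z = 13.2 − 39.5 + 868.25 = 841.9 m.

841.9 m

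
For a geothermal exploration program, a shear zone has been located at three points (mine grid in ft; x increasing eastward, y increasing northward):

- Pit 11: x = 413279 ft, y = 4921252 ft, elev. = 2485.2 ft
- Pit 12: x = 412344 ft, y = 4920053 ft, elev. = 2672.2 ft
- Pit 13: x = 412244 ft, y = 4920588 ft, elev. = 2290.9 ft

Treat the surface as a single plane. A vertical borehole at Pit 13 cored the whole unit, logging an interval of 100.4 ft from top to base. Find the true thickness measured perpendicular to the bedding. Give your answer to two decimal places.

Let the plane be z = a·x + b·y + c.
Pit 12−Pit 11: −935a − 1199b = 187;  Pit 13−Pit 11: −1035a − 664b = −194.3.
Solving gives a = 0.57591, b = −0.60506.
|∇z| = √(a²+b²) = 0.83533, so dip δ = arctan(0.83533) = 39.87°.
True thickness = vertical thickness × cos δ = 100.4 × cos 39.87° = 77.05 ft.

77.05 ft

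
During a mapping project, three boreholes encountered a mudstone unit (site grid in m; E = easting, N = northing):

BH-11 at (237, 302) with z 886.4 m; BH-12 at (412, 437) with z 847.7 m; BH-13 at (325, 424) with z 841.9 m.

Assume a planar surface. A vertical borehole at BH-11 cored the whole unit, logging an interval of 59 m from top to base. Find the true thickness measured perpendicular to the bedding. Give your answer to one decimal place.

Two edge vectors: BH-11→BH-12 = (175, 135, -38.7), BH-11→BH-13 = (88, 122, -44.5).
Normal n = (BH-11→BH-12) × (BH-11→BH-13) = (-1286.1, 4381.9, 9470).
So ∂z/∂E = −n_x/n_z = 0.13581 and ∂z/∂N = −n_y/n_z = −0.46271.
|∇z| = √(a²+b²) = 0.48223, so dip δ = arctan(0.48223) = 25.74°.
True thickness = vertical thickness × cos δ = 59 × cos 25.74° = 53.1 m.

53.1 m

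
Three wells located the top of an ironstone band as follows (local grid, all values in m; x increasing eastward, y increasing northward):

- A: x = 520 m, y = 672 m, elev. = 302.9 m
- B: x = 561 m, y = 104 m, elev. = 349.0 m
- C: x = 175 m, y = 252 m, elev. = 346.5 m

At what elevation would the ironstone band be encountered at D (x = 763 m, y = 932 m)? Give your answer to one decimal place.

275.2 m

Two edge vectors: A→B = (41, -568, 46.1), A→C = (-345, -420, 43.6).
Normal n = (A→B) × (A→C) = (-5402.8, -17692.1, -213180).
So ∂z/∂x = −n_x/n_z = −0.02534 and ∂z/∂y = −n_y/n_z = −0.08299.
Intercept c from A: 302.9 + 13.18 + 55.77 = 371.85.
At (763, 932): z = −19.3 − 77.3 + 371.85 = 275.2 m.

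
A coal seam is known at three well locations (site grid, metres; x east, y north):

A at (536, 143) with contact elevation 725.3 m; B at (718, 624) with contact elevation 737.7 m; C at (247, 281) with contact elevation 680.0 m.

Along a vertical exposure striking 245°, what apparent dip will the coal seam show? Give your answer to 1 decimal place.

6.7°

Two edge vectors: A→B = (182, 481, 12.4), A→C = (-289, 138, -45.3).
Normal n = (A→B) × (A→C) = (-23500.5, 4661, 164125).
So ∂z/∂x = −n_x/n_z = 0.14319 and ∂z/∂y = −n_y/n_z = −0.02840.
Unit vector along 245° is (sin 245°, cos 245°) = (-0.9063, -0.4226).
Slope in that direction = a·(-0.9063) + b·(-0.4226) = −0.11777.
Apparent dip = arctan|0.11777| = 6.7° (true dip is 8.3°, so apparent ≤ true as expected).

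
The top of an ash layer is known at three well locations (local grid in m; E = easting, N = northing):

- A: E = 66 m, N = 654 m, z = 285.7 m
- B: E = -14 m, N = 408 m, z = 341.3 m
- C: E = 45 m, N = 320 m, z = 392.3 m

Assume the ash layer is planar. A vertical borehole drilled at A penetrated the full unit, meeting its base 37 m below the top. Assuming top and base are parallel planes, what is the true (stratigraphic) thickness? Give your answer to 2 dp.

33.19 m

Let the plane be z = a·E + b·N + c.
B−A: −80a − 246b = 55.6;  C−A: −21a − 334b = 106.6.
Solving gives a = 0.35507, b = −0.34149.
|∇z| = √(a²+b²) = 0.49263, so dip δ = arctan(0.49263) = 26.23°.
True thickness = vertical thickness × cos δ = 37 × cos 26.23° = 33.19 m.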